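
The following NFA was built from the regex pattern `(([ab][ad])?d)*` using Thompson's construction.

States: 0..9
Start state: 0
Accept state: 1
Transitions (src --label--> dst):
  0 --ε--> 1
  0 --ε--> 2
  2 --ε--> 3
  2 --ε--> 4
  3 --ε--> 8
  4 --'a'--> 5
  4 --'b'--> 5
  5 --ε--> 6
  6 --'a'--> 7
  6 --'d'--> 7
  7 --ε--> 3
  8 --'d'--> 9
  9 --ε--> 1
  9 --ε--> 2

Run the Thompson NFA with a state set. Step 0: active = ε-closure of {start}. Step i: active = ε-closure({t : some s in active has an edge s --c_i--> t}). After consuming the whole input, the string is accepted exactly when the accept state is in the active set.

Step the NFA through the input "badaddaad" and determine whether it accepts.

Answer: ACCEPT

Steps:
S₀ = ε-closure({0}) = {0,1,2,3,4,8}
'b' @ 1: {5,6}
'a' @ 2: {3,7,8}
'd' @ 3: {1,2,3,4,8,9}  ✓accept
'a' @ 4: {5,6}
'd' @ 5: {3,7,8}
'd' @ 6: {1,2,3,4,8,9}  ✓accept
'a' @ 7: {5,6}
'a' @ 8: {3,7,8}
'd' @ 9: {1,2,3,4,8,9}  ✓accept
end set {1,2,3,4,8,9} — state 1 in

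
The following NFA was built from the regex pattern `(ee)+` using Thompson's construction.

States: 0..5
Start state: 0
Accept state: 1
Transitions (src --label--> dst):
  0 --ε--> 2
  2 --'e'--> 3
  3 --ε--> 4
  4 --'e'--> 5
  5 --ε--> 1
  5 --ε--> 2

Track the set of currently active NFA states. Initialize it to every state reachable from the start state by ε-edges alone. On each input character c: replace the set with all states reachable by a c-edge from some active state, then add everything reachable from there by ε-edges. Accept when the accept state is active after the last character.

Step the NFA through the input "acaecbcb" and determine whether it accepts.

S₀ = ε-closure({0}) = {0,2}
'a' @ 1: {}  — no active states
rest 'caecbcb' ignored (set empty)
after full input: {}  (accept=1 not in)

Answer: REJECT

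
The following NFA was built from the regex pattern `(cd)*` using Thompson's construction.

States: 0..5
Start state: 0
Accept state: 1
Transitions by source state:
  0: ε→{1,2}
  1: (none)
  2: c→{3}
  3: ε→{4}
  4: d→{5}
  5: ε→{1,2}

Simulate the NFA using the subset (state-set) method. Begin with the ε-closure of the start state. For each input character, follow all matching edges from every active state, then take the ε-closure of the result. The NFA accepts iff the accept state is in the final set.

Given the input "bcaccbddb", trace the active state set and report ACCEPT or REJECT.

initial (ε-close {0}): {0,1,2}
'b' @ 1: {}  — dead — no transitions
rest 'caccbddb' ignored (set empty)
after full input: {}  (accept=1 not in)

Answer: REJECT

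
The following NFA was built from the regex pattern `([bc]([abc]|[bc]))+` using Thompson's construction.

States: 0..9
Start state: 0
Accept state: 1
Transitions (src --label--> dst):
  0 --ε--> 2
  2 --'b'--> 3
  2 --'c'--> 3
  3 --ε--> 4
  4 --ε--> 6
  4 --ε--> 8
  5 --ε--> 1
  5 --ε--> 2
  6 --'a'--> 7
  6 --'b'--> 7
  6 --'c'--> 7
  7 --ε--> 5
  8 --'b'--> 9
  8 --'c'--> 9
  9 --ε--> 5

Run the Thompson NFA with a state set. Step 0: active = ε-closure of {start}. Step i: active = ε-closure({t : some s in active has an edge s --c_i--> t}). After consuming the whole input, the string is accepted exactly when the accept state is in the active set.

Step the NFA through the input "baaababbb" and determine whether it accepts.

Answer: REJECT

Steps:
start: ε-closure({0}) = {0,2}
'b' @ 1: {3,4,6,8}
'a' @ 2: {1,2,5,7}  [accepting]
'a' @ 3: {}  — dead — no transitions
rest 'ababbb' ignored (set empty)
end set {} — state 1 not in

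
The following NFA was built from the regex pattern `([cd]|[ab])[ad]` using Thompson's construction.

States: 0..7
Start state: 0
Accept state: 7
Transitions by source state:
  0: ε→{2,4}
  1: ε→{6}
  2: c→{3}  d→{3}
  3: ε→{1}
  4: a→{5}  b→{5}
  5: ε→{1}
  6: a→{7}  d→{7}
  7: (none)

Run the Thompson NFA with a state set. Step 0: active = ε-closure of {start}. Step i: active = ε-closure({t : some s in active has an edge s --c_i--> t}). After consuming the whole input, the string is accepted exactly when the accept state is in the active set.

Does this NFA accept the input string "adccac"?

start: ε-closure({0}) = {0,2,4}
'a' @ 1: {1,5,6}
'd' @ 2: {7}  [accepting]
'c' @ 3: {}  — state set empty
rest 'cac' ignored (set empty)
after full input: {}  (accept=7 not in)

Answer: REJECT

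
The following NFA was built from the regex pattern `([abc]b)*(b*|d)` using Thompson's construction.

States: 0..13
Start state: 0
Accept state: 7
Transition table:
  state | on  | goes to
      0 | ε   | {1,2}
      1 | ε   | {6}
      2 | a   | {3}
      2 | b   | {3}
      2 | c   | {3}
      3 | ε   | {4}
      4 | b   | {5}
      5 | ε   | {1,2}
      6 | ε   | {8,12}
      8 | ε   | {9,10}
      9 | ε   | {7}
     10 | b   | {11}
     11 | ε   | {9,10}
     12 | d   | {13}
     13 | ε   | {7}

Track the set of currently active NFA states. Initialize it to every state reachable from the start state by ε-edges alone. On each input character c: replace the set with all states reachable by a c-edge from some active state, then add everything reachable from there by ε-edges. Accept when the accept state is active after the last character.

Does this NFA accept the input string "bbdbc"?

Answer: REJECT

Derivation:
start: ε-closure({0}) = {0,1,2,6,7,8,9,10,12}
'b' @ 1: {3,4,7,9,10,11}  ✓accept
'b' @ 2: {1,2,5,6,7,8,9,10,11,12}  ✓accept
'd' @ 3: {7,13}  ✓accept
'b' @ 4: {}  — dead — no transitions
rest 'c' ignored (set empty)
final: {}; accept 7 not in set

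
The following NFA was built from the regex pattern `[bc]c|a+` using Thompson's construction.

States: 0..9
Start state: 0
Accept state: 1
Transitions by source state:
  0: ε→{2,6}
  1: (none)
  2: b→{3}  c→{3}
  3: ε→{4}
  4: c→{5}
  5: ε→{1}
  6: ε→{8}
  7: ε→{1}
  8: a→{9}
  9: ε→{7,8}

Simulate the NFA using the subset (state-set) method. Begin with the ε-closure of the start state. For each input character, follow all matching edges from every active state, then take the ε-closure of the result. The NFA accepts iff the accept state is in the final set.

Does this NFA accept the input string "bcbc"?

Answer: REJECT

Steps:
initial (ε-close {0}): {0,2,6,8}
'b' @ 1: {3,4}
'c' @ 2: {1,5}  [accepting]
'b' @ 3: {}  — state set empty
rest 'c' ignored (set empty)
end set {} — state 1 not in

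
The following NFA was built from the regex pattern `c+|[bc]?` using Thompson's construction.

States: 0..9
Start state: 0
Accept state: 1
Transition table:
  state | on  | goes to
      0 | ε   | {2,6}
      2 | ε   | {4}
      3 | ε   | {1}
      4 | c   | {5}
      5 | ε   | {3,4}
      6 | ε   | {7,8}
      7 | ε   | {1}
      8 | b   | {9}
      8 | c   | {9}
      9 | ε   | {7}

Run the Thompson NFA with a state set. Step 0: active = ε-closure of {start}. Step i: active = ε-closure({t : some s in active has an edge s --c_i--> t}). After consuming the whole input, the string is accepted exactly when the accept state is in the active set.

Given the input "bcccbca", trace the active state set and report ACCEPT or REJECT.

Answer: REJECT

Derivation:
S₀ = ε-closure({0}) = {0,1,2,4,6,7,8}
'b' @ 1: {1,7,9}  [accepting]
'c' @ 2: {}  — state set empty
rest 'ccbca' ignored (set empty)
after full input: {}  (accept=1 not in)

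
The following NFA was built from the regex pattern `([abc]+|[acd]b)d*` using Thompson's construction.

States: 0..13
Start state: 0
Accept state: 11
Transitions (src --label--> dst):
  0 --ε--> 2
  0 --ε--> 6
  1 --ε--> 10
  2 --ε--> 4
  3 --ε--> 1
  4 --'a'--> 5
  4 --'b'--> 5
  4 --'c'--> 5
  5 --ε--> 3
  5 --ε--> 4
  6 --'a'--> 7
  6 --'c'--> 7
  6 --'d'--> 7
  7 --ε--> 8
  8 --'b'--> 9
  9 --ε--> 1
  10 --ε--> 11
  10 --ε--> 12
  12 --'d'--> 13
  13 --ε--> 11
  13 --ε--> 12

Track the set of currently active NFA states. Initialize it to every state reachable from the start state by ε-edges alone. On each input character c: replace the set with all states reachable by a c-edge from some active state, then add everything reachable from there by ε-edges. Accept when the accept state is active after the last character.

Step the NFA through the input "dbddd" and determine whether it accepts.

Answer: ACCEPT

Derivation:
start: ε-closure({0}) = {0,2,4,6}
'd' @ 1: {7,8}
'b' @ 2: {1,9,10,11,12}  (accept∈set)
'd' @ 3: {11,12,13}  (accept∈set)
'd' @ 4: {11,12,13}  (accept∈set)
'd' @ 5: {11,12,13}  (accept∈set)
after full input: {11,12,13}  (accept=11 in)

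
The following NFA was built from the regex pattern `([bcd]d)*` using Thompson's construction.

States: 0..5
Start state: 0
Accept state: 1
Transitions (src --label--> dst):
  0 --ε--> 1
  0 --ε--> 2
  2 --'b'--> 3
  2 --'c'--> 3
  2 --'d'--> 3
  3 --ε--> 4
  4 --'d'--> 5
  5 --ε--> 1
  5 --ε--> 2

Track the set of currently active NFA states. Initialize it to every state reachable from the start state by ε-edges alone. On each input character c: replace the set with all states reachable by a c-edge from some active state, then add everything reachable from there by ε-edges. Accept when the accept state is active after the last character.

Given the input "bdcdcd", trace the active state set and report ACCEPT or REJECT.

Answer: ACCEPT

Trace:
S₀ = ε-closure({0}) = {0,1,2}
'b' @ 1: {3,4}
'd' @ 2: {1,2,5}  ✓accept
'c' @ 3: {3,4}
'd' @ 4: {1,2,5}  ✓accept
'c' @ 5: {3,4}
'd' @ 6: {1,2,5}  ✓accept
after full input: {1,2,5}  (accept=1 in)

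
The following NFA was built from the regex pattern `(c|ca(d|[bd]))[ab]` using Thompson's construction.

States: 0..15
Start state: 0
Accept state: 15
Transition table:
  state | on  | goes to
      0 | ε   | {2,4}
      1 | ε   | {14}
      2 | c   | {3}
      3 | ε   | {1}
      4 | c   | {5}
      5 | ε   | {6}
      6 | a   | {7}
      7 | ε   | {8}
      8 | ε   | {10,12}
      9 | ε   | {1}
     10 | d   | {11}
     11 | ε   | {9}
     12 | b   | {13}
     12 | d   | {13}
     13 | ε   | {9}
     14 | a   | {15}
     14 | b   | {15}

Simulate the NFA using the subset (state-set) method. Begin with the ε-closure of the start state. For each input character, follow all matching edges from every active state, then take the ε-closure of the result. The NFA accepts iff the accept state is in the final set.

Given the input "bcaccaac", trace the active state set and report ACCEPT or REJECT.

initial (ε-close {0}): {0,2,4}
'b' @ 1: {}  — no active states
rest 'caccaac' ignored (set empty)
final: {}; accept 15 not in set

Answer: REJECT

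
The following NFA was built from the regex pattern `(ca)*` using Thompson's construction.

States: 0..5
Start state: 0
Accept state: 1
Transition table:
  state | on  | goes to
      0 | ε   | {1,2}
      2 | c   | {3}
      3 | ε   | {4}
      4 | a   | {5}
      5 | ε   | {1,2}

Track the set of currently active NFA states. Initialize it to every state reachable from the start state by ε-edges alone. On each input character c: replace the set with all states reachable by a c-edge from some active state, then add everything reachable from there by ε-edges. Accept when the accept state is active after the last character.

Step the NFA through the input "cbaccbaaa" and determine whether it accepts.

start: ε-closure({0}) = {0,1,2}
'c' @ 1: {3,4}
'b' @ 2: {}  — no active states
rest 'accbaaa' ignored (set empty)
final: {}; accept 1 not in set

Answer: REJECT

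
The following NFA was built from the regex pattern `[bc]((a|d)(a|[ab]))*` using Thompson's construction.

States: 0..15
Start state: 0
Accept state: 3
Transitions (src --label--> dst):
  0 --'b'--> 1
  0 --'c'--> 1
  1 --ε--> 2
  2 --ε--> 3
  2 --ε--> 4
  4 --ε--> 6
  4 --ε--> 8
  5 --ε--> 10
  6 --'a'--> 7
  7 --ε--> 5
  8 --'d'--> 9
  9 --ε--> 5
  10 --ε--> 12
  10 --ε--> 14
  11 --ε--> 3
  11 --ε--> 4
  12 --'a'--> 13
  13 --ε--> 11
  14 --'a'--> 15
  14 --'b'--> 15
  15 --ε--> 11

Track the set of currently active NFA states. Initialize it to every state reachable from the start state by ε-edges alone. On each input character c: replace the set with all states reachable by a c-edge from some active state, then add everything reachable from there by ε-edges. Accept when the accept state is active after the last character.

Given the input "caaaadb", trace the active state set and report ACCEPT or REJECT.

Answer: ACCEPT

Steps:
initial (ε-close {0}): {0}
'c' @ 1: {1,2,3,4,6,8}  ✓accept
'a' @ 2: {5,7,10,12,14}
'a' @ 3: {3,4,6,8,11,13,15}  ✓accept
'a' @ 4: {5,7,10,12,14}
'a' @ 5: {3,4,6,8,11,13,15}  ✓accept
'd' @ 6: {5,9,10,12,14}
'b' @ 7: {3,4,6,8,11,15}  ✓accept
end set {3,4,6,8,11,15} — state 3 in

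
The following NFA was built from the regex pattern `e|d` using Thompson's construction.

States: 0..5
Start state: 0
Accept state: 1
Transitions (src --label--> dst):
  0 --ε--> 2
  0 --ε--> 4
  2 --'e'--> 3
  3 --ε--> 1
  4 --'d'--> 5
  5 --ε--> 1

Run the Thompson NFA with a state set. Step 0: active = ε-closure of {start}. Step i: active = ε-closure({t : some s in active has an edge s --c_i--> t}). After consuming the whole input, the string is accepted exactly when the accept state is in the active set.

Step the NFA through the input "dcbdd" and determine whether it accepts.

start: ε-closure({0}) = {0,2,4}
'd' @ 1: {1,5}  [accepting]
'c' @ 2: {}  — state set empty
rest 'bdd' ignored (set empty)
final: {}; accept 1 not in set

Answer: REJECT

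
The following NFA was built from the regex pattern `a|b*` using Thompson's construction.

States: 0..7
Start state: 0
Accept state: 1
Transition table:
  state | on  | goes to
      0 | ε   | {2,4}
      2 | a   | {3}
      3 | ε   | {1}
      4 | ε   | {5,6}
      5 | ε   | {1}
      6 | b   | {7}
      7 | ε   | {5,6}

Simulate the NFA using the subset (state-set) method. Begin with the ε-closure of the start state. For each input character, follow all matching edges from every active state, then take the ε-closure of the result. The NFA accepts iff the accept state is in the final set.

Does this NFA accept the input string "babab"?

S₀ = ε-closure({0}) = {0,1,2,4,5,6}
'b' @ 1: {1,5,6,7}  [accepting]
'a' @ 2: {}  — no active states
rest 'bab' ignored (set empty)
after full input: {}  (accept=1 not in)

Answer: REJECT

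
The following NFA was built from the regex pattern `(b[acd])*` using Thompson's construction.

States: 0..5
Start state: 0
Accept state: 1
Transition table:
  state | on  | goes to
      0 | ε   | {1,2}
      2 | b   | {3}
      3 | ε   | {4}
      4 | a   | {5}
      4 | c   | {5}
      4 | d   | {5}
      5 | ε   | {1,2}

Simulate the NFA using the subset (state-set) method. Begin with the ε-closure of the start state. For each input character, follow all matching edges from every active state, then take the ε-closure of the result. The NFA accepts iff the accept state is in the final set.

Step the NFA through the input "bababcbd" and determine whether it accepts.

Answer: ACCEPT

Steps:
S₀ = ε-closure({0}) = {0,1,2}
'b' @ 1: {3,4}
'a' @ 2: {1,2,5}  ✓accept
'b' @ 3: {3,4}
'a' @ 4: {1,2,5}  ✓accept
'b' @ 5: {3,4}
'c' @ 6: {1,2,5}  ✓accept
'b' @ 7: {3,4}
'd' @ 8: {1,2,5}  ✓accept
after full input: {1,2,5}  (accept=1 in)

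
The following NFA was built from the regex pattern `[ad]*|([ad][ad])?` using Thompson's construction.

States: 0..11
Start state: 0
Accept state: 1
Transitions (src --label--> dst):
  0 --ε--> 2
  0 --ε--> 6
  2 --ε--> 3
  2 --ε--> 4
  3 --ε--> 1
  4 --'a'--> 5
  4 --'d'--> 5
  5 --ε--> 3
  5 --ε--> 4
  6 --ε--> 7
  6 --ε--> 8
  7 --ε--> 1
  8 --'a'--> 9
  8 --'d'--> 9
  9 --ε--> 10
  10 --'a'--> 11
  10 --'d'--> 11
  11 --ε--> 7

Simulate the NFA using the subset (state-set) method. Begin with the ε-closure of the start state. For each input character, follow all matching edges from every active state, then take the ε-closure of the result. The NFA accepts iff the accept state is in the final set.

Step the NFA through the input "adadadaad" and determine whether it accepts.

Answer: ACCEPT

Derivation:
initial (ε-close {0}): {0,1,2,3,4,6,7,8}
'a' @ 1: {1,3,4,5,9,10}  [accepting]
'd' @ 2: {1,3,4,5,7,11}  [accepting]
'a' @ 3: {1,3,4,5}  [accepting]
'd' @ 4: {1,3,4,5}  [accepting]
'a' @ 5: {1,3,4,5}  [accepting]
'd' @ 6: {1,3,4,5}  [accepting]
'a' @ 7: {1,3,4,5}  [accepting]
'a' @ 8: {1,3,4,5}  [accepting]
'd' @ 9: {1,3,4,5}  [accepting]
end set {1,3,4,5} — state 1 in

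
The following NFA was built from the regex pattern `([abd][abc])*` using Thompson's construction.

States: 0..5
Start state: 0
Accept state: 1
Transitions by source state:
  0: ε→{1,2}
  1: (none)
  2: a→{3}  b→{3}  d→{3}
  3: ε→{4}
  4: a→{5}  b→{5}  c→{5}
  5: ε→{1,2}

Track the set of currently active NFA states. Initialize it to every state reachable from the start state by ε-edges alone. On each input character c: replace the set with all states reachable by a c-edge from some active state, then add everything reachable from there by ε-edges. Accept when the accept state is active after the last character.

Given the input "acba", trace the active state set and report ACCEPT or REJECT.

start: ε-closure({0}) = {0,1,2}
'a' @ 1: {3,4}
'c' @ 2: {1,2,5}  [accepting]
'b' @ 3: {3,4}
'a' @ 4: {1,2,5}  [accepting]
end set {1,2,5} — state 1 in

Answer: ACCEPT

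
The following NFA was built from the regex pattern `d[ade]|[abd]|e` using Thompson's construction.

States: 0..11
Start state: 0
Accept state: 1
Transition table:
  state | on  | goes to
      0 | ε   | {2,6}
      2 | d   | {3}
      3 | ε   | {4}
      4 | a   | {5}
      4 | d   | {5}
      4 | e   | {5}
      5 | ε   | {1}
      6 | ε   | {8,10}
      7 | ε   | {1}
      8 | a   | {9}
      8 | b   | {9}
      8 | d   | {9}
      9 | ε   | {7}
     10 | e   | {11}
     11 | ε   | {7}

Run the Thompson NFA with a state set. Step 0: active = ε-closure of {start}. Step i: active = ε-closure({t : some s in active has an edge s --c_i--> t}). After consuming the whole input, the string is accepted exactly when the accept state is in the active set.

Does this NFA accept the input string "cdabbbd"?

S₀ = ε-closure({0}) = {0,2,6,8,10}
'c' @ 1: {}  — no active states
rest 'dabbbd' ignored (set empty)
final: {}; accept 1 not in set

Answer: REJECT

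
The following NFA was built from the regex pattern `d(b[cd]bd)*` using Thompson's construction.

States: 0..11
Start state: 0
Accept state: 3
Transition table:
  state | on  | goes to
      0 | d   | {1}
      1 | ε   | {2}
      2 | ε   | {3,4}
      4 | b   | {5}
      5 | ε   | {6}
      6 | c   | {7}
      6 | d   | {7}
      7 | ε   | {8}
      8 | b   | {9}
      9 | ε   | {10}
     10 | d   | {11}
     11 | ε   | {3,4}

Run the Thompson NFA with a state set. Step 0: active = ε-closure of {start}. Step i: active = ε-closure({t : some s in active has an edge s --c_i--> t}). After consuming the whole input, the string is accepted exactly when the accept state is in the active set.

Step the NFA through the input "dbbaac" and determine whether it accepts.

S₀ = ε-closure({0}) = {0}
'd' @ 1: {1,2,3,4}  [accepting]
'b' @ 2: {5,6}
'b' @ 3: {}  — state set empty
rest 'aac' ignored (set empty)
after full input: {}  (accept=3 not in)

Answer: REJECT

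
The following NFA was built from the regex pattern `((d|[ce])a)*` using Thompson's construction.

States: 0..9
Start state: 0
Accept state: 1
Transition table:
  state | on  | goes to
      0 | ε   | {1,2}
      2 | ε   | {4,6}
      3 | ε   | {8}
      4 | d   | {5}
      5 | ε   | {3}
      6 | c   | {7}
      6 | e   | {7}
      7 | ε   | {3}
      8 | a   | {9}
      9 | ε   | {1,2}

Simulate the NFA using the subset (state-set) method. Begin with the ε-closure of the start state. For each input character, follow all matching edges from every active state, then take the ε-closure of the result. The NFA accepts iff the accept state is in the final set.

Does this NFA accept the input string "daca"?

start: ε-closure({0}) = {0,1,2,4,6}
'd' @ 1: {3,5,8}
'a' @ 2: {1,2,4,6,9}  [accepting]
'c' @ 3: {3,7,8}
'a' @ 4: {1,2,4,6,9}  [accepting]
after full input: {1,2,4,6,9}  (accept=1 in)

Answer: ACCEPT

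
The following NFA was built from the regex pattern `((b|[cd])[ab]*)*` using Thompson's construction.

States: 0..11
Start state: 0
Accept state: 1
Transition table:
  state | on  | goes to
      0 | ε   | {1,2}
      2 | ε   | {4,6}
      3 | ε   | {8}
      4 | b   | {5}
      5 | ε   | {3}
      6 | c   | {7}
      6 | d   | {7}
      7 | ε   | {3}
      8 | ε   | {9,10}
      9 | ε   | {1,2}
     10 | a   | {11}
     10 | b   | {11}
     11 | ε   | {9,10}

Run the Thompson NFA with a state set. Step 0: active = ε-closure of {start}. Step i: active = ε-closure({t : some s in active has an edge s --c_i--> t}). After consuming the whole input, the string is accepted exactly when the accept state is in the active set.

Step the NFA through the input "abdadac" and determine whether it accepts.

S₀ = ε-closure({0}) = {0,1,2,4,6}
'a' @ 1: {}  — dead — no transitions
rest 'bdadac' ignored (set empty)
end set {} — state 1 not in

Answer: REJECT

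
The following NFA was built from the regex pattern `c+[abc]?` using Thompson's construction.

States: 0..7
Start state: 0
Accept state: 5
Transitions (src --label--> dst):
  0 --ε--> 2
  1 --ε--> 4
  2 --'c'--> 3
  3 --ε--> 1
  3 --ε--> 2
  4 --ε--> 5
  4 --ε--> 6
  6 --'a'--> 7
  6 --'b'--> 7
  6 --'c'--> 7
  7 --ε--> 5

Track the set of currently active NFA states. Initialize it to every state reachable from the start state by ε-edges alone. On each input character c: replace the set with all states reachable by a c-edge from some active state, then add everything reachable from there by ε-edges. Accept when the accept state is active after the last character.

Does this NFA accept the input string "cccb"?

Answer: ACCEPT

Derivation:
start: ε-closure({0}) = {0,2}
'c' @ 1: {1,2,3,4,5,6}  (accept∈set)
'c' @ 2: {1,2,3,4,5,6,7}  (accept∈set)
'c' @ 3: {1,2,3,4,5,6,7}  (accept∈set)
'b' @ 4: {5,7}  (accept∈set)
final: {5,7}; accept 5 in set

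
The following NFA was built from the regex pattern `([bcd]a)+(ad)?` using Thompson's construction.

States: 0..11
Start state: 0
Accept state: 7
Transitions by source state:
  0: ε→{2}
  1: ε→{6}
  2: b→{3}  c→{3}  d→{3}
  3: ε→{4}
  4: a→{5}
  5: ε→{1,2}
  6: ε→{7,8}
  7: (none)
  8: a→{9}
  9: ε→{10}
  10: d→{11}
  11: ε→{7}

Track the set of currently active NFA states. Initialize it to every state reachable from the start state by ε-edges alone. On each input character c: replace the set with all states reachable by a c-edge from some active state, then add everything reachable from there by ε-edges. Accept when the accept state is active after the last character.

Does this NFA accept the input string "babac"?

Answer: REJECT

Steps:
start: ε-closure({0}) = {0,2}
'b' @ 1: {3,4}
'a' @ 2: {1,2,5,6,7,8}  [accepting]
'b' @ 3: {3,4}
'a' @ 4: {1,2,5,6,7,8}  [accepting]
'c' @ 5: {3,4}
after full input: {3,4}  (accept=7 not in)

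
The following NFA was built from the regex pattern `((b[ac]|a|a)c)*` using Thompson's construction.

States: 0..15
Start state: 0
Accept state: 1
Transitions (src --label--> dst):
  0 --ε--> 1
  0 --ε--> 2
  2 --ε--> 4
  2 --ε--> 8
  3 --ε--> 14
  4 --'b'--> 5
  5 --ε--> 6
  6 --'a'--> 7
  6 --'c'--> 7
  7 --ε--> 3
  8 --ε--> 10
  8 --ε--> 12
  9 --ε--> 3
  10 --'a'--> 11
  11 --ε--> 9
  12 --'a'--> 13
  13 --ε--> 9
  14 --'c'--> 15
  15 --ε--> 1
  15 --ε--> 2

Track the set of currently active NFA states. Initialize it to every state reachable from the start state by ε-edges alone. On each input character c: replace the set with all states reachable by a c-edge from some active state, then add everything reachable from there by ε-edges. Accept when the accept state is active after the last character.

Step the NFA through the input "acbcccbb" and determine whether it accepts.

Answer: REJECT

Trace:
S₀ = ε-closure({0}) = {0,1,2,4,8,10,12}
'a' @ 1: {3,9,11,13,14}
'c' @ 2: {1,2,4,8,10,12,15}  (accept∈set)
'b' @ 3: {5,6}
'c' @ 4: {3,7,14}
'c' @ 5: {1,2,4,8,10,12,15}  (accept∈set)
'c' @ 6: {}  — dead — no transitions
rest 'bb' ignored (set empty)
final: {}; accept 1 not in set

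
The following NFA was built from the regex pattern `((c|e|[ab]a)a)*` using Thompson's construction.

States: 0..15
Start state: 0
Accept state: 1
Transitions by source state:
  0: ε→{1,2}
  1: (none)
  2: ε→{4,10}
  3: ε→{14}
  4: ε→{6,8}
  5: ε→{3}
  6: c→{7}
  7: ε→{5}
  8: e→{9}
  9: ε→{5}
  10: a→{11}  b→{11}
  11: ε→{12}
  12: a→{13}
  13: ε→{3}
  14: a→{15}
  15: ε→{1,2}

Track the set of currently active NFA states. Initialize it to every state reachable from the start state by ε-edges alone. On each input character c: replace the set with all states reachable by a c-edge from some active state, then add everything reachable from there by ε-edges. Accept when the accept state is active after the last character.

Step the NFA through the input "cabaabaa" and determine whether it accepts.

Answer: ACCEPT

Steps:
S₀ = ε-closure({0}) = {0,1,2,4,6,8,10}
'c' @ 1: {3,5,7,14}
'a' @ 2: {1,2,4,6,8,10,15}  [accepting]
'b' @ 3: {11,12}
'a' @ 4: {3,13,14}
'a' @ 5: {1,2,4,6,8,10,15}  [accepting]
'b' @ 6: {11,12}
'a' @ 7: {3,13,14}
'a' @ 8: {1,2,4,6,8,10,15}  [accepting]
final: {1,2,4,6,8,10,15}; accept 1 in set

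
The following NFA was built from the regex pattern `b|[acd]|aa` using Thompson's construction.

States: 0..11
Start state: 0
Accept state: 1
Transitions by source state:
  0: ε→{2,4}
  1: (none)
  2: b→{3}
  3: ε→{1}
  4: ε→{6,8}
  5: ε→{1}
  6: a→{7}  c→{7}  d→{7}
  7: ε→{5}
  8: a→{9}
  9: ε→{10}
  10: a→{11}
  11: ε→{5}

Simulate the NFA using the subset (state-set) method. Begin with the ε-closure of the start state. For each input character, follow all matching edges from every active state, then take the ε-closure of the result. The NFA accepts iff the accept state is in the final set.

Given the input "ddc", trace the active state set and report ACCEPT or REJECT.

Answer: REJECT

Steps:
S₀ = ε-closure({0}) = {0,2,4,6,8}
'd' @ 1: {1,5,7}  [accepting]
'd' @ 2: {}  — state set empty
rest 'c' ignored (set empty)
after full input: {}  (accept=1 not in)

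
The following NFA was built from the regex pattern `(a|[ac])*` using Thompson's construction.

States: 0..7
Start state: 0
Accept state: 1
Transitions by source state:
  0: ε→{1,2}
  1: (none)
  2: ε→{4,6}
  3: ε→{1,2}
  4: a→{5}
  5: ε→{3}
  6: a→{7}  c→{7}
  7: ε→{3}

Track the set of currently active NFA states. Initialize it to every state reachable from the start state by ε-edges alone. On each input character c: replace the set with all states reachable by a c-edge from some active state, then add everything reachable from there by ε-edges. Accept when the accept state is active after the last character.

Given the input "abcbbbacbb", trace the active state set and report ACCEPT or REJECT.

S₀ = ε-closure({0}) = {0,1,2,4,6}
'a' @ 1: {1,2,3,4,5,6,7}  [accepting]
'b' @ 2: {}  — dead — no transitions
rest 'cbbbacbb' ignored (set empty)
final: {}; accept 1 not in set

Answer: REJECT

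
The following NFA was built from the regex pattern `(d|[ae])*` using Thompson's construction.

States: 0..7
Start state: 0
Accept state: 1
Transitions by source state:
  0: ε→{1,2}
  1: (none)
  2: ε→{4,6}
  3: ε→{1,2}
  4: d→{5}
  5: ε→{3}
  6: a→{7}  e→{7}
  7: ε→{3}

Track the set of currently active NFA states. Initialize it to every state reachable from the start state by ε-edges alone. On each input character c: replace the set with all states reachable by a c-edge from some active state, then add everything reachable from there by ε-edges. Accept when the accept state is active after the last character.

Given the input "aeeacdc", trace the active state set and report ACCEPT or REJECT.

Answer: REJECT

Trace:
S₀ = ε-closure({0}) = {0,1,2,4,6}
'a' @ 1: {1,2,3,4,6,7}  (accept∈set)
'e' @ 2: {1,2,3,4,6,7}  (accept∈set)
'e' @ 3: {1,2,3,4,6,7}  (accept∈set)
'a' @ 4: {1,2,3,4,6,7}  (accept∈set)
'c' @ 5: {}  — no active states
rest 'dc' ignored (set empty)
end set {} — state 1 not in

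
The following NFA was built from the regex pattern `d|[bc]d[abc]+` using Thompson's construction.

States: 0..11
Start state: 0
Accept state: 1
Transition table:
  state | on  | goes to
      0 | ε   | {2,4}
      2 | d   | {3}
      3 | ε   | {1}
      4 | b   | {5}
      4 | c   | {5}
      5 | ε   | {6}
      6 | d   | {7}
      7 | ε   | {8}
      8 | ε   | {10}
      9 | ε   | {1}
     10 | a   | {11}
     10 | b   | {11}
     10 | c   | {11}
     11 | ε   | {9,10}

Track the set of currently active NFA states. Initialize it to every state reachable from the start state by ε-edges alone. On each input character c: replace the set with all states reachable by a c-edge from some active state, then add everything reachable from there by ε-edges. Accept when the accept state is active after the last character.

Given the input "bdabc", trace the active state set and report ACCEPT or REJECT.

Answer: ACCEPT

Derivation:
start: ε-closure({0}) = {0,2,4}
'b' @ 1: {5,6}
'd' @ 2: {7,8,10}
'a' @ 3: {1,9,10,11}  ✓accept
'b' @ 4: {1,9,10,11}  ✓accept
'c' @ 5: {1,9,10,11}  ✓accept
final: {1,9,10,11}; accept 1 in set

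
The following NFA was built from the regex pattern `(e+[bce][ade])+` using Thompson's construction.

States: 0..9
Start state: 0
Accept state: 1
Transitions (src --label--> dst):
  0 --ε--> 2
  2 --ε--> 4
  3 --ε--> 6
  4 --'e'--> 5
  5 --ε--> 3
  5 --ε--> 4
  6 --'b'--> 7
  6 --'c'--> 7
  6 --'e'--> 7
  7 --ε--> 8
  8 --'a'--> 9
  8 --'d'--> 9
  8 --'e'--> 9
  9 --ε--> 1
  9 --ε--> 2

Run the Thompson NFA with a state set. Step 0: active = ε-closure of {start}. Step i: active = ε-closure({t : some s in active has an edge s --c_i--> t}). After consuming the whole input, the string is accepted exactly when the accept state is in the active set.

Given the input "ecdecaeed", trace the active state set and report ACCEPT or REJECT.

Answer: ACCEPT

Trace:
S₀ = ε-closure({0}) = {0,2,4}
'e' @ 1: {3,4,5,6}
'c' @ 2: {7,8}
'd' @ 3: {1,2,4,9}  (accept∈set)
'e' @ 4: {3,4,5,6}
'c' @ 5: {7,8}
'a' @ 6: {1,2,4,9}  (accept∈set)
'e' @ 7: {3,4,5,6}
'e' @ 8: {3,4,5,6,7,8}
'd' @ 9: {1,2,4,9}  (accept∈set)
end set {1,2,4,9} — state 1 in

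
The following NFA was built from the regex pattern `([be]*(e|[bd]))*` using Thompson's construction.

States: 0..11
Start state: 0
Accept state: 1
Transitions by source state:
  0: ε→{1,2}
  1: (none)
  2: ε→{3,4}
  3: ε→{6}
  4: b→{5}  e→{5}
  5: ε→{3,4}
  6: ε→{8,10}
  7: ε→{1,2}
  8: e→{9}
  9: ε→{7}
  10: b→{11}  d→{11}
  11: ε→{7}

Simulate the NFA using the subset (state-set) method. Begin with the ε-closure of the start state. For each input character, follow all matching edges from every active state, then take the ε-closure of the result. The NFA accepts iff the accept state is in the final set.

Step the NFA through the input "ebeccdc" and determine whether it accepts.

Answer: REJECT

Steps:
S₀ = ε-closure({0}) = {0,1,2,3,4,6,8,10}
'e' @ 1: {1,2,3,4,5,6,7,8,9,10}  ✓accept
'b' @ 2: {1,2,3,4,5,6,7,8,10,11}  ✓accept
'e' @ 3: {1,2,3,4,5,6,7,8,9,10}  ✓accept
'c' @ 4: {}  — state set empty
rest 'cdc' ignored (set empty)
final: {}; accept 1 not in set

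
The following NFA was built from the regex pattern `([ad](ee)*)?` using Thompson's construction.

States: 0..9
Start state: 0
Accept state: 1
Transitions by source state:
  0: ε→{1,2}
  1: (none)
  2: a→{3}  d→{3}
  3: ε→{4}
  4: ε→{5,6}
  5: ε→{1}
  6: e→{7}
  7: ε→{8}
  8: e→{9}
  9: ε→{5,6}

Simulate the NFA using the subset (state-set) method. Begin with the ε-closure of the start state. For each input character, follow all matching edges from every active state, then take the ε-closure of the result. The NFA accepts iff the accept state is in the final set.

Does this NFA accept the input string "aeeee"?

Answer: ACCEPT

Trace:
initial (ε-close {0}): {0,1,2}
'a' @ 1: {1,3,4,5,6}  ✓accept
'e' @ 2: {7,8}
'e' @ 3: {1,5,6,9}  ✓accept
'e' @ 4: {7,8}
'e' @ 5: {1,5,6,9}  ✓accept
final: {1,5,6,9}; accept 1 in set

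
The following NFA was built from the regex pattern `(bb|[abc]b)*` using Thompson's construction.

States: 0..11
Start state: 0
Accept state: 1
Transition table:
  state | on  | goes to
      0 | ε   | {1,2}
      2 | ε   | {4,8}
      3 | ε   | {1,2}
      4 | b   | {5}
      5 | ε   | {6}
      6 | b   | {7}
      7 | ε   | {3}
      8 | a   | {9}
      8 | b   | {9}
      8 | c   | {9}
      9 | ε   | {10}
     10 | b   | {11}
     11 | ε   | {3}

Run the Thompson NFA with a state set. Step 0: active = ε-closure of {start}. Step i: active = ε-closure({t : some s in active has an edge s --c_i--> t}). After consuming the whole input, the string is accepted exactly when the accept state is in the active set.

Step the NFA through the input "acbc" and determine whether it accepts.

Answer: REJECT

Trace:
S₀ = ε-closure({0}) = {0,1,2,4,8}
'a' @ 1: {9,10}
'c' @ 2: {}  — state set empty
rest 'bc' ignored (set empty)
final: {}; accept 1 not in set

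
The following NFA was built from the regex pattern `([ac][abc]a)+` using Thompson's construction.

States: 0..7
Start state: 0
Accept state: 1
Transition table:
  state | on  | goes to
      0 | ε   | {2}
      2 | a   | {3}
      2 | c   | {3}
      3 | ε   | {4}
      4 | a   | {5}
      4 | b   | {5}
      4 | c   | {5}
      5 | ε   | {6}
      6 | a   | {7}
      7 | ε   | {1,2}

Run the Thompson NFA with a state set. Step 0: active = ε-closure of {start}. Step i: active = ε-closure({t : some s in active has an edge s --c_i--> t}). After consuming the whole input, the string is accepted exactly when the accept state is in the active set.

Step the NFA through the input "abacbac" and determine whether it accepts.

Answer: REJECT

Steps:
start: ε-closure({0}) = {0,2}
'a' @ 1: {3,4}
'b' @ 2: {5,6}
'a' @ 3: {1,2,7}  [accepting]
'c' @ 4: {3,4}
'b' @ 5: {5,6}
'a' @ 6: {1,2,7}  [accepting]
'c' @ 7: {3,4}
final: {3,4}; accept 1 not in set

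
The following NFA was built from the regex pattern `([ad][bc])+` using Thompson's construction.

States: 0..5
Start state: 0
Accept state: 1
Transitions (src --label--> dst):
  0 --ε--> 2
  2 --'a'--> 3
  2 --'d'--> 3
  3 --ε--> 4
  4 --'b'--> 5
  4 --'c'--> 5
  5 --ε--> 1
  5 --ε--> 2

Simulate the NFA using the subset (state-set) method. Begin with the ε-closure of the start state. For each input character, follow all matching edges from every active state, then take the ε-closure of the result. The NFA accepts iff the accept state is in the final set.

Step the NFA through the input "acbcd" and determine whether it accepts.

initial (ε-close {0}): {0,2}
'a' @ 1: {3,4}
'c' @ 2: {1,2,5}  [accepting]
'b' @ 3: {}  — dead — no transitions
rest 'cd' ignored (set empty)
after full input: {}  (accept=1 not in)

Answer: REJECT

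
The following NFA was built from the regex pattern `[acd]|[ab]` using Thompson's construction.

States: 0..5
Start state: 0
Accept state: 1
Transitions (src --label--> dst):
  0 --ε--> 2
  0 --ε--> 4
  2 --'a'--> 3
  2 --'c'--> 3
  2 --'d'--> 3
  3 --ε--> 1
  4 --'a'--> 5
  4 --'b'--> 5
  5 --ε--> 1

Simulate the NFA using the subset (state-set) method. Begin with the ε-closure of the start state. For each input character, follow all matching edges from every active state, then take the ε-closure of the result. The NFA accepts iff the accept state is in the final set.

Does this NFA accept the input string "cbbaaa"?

Answer: REJECT

Trace:
initial (ε-close {0}): {0,2,4}
'c' @ 1: {1,3}  ✓accept
'b' @ 2: {}  — no active states
rest 'baaa' ignored (set empty)
end set {} — state 1 not in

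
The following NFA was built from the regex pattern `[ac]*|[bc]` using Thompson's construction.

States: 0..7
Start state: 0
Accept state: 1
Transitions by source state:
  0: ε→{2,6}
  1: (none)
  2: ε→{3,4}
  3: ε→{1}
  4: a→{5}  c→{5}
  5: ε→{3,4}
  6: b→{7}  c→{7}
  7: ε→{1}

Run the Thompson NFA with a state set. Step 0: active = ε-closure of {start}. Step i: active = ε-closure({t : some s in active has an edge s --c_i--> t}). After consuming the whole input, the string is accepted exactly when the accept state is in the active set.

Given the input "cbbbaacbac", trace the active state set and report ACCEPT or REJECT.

S₀ = ε-closure({0}) = {0,1,2,3,4,6}
'c' @ 1: {1,3,4,5,7}  (accept∈set)
'b' @ 2: {}  — no active states
rest 'bbaacbac' ignored (set empty)
after full input: {}  (accept=1 not in)

Answer: REJECT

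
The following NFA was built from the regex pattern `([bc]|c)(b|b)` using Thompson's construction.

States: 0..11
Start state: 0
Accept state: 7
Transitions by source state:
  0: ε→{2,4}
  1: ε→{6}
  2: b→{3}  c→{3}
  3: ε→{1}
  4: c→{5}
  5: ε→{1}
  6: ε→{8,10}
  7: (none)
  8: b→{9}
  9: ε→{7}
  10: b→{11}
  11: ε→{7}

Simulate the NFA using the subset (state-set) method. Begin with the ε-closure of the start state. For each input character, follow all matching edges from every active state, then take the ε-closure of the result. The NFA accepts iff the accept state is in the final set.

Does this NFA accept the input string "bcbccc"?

S₀ = ε-closure({0}) = {0,2,4}
'b' @ 1: {1,3,6,8,10}
'c' @ 2: {}  — state set empty
rest 'bccc' ignored (set empty)
end set {} — state 7 not in

Answer: REJECT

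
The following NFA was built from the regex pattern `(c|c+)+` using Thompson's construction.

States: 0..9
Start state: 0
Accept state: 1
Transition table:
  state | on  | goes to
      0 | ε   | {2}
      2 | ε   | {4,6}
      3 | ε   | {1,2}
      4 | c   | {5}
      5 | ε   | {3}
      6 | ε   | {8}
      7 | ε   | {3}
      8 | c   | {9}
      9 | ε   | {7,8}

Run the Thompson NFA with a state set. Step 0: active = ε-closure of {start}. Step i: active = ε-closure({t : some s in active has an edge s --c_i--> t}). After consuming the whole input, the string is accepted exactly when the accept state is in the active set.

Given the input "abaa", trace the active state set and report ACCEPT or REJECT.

Answer: REJECT

Trace:
start: ε-closure({0}) = {0,2,4,6,8}
'a' @ 1: {}  — no active states
rest 'baa' ignored (set empty)
final: {}; accept 1 not in set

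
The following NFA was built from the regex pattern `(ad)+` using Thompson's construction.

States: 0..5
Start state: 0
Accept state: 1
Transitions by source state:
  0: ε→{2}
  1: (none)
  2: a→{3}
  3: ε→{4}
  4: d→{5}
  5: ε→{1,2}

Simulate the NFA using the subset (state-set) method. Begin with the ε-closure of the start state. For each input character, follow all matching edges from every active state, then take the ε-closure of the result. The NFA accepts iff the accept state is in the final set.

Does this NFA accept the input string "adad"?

start: ε-closure({0}) = {0,2}
'a' @ 1: {3,4}
'd' @ 2: {1,2,5}  (accept∈set)
'a' @ 3: {3,4}
'd' @ 4: {1,2,5}  (accept∈set)
final: {1,2,5}; accept 1 in set

Answer: ACCEPT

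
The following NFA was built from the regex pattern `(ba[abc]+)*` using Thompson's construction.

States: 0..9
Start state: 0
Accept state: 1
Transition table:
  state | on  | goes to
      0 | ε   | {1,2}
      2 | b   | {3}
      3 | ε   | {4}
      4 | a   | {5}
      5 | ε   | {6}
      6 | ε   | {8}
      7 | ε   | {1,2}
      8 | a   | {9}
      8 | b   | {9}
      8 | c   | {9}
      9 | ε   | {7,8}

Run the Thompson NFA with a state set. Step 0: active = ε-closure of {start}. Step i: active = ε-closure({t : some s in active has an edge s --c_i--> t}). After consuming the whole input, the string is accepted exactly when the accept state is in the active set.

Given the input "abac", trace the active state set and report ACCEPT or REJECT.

Answer: REJECT

Steps:
start: ε-closure({0}) = {0,1,2}
'a' @ 1: {}  — state set empty
rest 'bac' ignored (set empty)
end set {} — state 1 not in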